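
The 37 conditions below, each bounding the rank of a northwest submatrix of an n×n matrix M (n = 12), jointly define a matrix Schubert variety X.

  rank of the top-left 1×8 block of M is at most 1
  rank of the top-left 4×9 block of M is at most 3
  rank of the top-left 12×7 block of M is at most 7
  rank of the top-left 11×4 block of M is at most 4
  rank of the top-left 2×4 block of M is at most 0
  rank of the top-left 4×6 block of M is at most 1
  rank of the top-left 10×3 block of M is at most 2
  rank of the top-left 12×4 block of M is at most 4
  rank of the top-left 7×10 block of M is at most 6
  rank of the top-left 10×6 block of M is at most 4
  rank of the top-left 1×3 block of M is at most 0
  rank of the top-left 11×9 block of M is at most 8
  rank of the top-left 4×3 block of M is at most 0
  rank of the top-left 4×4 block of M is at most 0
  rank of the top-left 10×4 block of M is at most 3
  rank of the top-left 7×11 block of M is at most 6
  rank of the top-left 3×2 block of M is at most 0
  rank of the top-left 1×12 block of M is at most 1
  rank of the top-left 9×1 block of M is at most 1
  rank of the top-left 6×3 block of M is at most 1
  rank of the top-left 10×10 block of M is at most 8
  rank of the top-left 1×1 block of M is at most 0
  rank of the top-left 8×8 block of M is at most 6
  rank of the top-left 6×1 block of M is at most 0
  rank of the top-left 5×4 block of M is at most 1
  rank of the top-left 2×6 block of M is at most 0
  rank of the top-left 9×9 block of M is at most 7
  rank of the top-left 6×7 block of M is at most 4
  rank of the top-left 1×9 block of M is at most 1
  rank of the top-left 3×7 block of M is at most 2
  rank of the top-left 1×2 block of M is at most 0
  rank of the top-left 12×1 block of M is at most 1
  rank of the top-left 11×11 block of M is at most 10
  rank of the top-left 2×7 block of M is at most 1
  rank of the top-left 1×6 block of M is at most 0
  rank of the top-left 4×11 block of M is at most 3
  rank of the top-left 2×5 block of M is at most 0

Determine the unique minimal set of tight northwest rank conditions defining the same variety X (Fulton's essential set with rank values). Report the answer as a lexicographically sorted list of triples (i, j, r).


The tightest implied rank at each (i,j), from the 37 conditions:

  0 | 0 | 0 | 0 | 0 | 0 | 1 | 1 | 1 | 1 | 1 | 1
  0 | 0 | 0 | 0 | 0 | 0 | 1 | 2 | 2 | 2 | 2 | 2
  0 | 0 | 0 | 0 | 1 | 1 | 2 | 3 | 3 | 3 | 3 | 3
  0 | 0 | 0 | 0 | 1 | 1 | 2 | 3 | 3 | 3 | 3 | 4
  0 | 1 | 1 | 1 | 2 | 2 | 3 | 4 | 4 | 4 | 4 | 5
  0 | 1 | 1 | 2 | 3 | 3 | 4 | 5 | 5 | 5 | 5 | 6
  1 | 2 | 2 | 3 | 4 | 4 | 5 | 6 | 6 | 6 | 6 | 7
  1 | 2 | 2 | 3 | 4 | 4 | 5 | 6 | 7 | 7 | 7 | 8
  1 | 2 | 2 | 3 | 4 | 4 | 5 | 6 | 7 | 8 | 8 | 9
  1 | 2 | 2 | 3 | 4 | 4 | 5 | 6 | 7 | 8 | 9 | 10
  1 | 2 | 3 | 4 | 5 | 5 | 6 | 7 | 8 | 9 | 10 | 11
  1 | 2 | 3 | 4 | 5 | 6 | 7 | 8 | 9 | 10 | 11 | 12

reading off 1-entries of Δ²R: w = (7, 8, 5, 12, 2, 4, 1, 9, 10, 11, 3, 6).

|D(w)|=33, |Ess(w)|=8:

[(2, 6, 0), (4, 4, 0), (4, 6, 1), (4, 11, 3), (6, 1, 0), (6, 3, 1), (10, 3, 2), (10, 6, 4)]


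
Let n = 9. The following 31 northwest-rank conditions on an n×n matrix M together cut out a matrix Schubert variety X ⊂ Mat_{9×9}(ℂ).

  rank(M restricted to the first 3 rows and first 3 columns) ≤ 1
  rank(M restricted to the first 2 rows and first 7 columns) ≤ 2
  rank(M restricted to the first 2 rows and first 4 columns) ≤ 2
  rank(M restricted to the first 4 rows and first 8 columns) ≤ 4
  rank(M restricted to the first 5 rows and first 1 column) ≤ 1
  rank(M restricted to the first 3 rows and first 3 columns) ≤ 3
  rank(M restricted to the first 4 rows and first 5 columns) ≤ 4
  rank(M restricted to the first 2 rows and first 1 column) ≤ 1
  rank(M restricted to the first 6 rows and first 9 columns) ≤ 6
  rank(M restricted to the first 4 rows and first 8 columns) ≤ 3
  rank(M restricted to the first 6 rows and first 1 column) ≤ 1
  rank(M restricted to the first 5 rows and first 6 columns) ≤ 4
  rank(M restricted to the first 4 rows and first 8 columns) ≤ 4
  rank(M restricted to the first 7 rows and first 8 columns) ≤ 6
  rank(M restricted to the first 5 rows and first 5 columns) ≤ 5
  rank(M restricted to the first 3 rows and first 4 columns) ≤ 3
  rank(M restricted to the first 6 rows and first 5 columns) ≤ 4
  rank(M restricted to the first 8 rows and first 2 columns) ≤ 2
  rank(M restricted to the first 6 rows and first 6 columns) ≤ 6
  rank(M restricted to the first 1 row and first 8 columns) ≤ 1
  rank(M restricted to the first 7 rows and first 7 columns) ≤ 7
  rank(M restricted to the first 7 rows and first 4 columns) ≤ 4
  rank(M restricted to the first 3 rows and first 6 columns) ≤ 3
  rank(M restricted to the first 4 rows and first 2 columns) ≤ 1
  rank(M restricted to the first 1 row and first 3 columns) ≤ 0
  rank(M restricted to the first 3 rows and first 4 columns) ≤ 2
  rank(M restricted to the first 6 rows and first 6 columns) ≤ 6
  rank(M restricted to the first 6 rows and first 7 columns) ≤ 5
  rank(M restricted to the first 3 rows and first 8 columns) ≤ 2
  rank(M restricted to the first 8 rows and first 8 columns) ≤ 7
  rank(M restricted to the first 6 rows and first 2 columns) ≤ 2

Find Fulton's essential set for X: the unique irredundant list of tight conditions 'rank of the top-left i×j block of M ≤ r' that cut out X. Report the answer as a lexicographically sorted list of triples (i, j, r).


Propagating the 31 rank bounds to every northwest block:

  0 0 0 1 1 1 1 1 1
  1 1 1 2 2 2 2 2 2
  1 1 1 2 2 2 2 2 3
  1 1 2 3 3 3 3 3 4
  1 2 3 4 4 4 4 4 5
  1 2 3 4 4 5 5 5 6
  1 2 3 4 5 6 6 6 7
  1 2 3 4 5 6 7 7 8
  1 2 3 4 5 6 7 8 9

reading off 1-entries of Δ²R: w = (4, 1, 9, 3, 2, 6, 5, 7, 8).

|D(w)|=11, |Ess(w)|=5:

[(1, 3, 0), (3, 3, 1), (3, 8, 2), (4, 2, 1), (6, 5, 4)]


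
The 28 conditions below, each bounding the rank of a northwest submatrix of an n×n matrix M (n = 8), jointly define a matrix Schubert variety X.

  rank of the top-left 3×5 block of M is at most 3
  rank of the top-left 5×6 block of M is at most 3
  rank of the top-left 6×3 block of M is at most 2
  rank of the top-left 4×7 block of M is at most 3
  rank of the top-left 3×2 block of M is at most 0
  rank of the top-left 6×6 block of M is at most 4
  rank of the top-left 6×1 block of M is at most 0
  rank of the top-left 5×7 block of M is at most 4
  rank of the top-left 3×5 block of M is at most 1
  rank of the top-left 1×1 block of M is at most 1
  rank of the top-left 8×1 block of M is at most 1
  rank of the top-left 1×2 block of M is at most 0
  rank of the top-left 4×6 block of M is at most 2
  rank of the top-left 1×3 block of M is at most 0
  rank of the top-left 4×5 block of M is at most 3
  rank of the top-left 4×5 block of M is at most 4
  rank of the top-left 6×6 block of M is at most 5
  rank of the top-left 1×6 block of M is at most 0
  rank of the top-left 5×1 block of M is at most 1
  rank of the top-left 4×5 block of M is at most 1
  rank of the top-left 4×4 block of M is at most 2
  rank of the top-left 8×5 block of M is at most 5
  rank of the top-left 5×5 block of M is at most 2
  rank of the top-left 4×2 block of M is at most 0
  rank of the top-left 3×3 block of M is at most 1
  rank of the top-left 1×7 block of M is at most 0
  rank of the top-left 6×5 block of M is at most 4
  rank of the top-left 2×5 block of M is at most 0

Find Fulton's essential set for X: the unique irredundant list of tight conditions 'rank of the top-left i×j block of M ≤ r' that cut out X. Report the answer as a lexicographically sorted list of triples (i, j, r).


Rank table r_w(8×8) implied by the 28 constraints:

  row 1: 0 | 0 | 0 | 0 | 0 | 0 | 0 | 1
  row 2: 0 | 0 | 0 | 0 | 0 | 1 | 1 | 2
  row 3: 0 | 0 | 1 | 1 | 1 | 2 | 2 | 3
  row 4: 0 | 0 | 1 | 1 | 1 | 2 | 3 | 4
  row 5: 0 | 1 | 2 | 2 | 2 | 3 | 4 | 5
  row 6: 0 | 1 | 2 | 3 | 3 | 4 | 5 | 6
  row 7: 1 | 2 | 3 | 4 | 4 | 5 | 6 | 7
  row 8: 1 | 2 | 3 | 4 | 5 | 6 | 7 | 8

giving w = (8, 6, 3, 7, 2, 4, 1, 5) via Δ²R.

Rothe diagram D(w) (20 cells), 5 SE-corners (essential conditions):

[(1, 7, 0), (2, 5, 0), (4, 2, 0), (4, 5, 1), (6, 1, 0)]


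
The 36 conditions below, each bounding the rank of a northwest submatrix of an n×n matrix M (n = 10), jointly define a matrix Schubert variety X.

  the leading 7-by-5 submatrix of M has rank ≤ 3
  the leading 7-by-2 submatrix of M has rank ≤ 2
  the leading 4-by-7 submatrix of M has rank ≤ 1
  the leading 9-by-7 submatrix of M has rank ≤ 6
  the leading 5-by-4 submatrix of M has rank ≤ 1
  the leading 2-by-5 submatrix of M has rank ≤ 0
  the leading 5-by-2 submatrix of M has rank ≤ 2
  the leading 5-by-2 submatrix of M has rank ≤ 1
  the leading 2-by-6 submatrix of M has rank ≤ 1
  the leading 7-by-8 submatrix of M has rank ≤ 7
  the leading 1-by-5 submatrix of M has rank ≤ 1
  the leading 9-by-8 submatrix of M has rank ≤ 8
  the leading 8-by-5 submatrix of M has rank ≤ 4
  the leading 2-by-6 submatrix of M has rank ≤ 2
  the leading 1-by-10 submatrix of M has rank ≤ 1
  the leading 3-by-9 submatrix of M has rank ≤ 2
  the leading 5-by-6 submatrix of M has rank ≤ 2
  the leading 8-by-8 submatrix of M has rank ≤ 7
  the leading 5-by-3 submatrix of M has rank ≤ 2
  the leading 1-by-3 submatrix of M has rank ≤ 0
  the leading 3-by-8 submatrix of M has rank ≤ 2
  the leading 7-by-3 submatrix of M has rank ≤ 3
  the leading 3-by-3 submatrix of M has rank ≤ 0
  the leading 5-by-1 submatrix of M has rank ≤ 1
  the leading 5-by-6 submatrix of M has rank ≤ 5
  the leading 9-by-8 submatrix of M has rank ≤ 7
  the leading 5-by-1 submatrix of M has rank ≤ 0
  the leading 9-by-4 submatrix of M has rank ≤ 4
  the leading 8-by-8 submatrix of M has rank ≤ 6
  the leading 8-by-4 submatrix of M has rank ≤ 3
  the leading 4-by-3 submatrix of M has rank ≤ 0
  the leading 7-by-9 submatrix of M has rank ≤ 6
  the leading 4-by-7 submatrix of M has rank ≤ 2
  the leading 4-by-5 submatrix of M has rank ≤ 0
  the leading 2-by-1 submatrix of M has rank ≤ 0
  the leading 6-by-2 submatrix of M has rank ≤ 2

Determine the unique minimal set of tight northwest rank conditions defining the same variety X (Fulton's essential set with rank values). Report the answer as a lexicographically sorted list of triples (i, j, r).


Reconstructing r_w from the 36 given conditions:

  row 1: 0, 0, 0, 0, 0, 1, 1, 1, 1, 1
  row 2: 0, 0, 0, 0, 0, 1, 1, 2, 2, 2
  row 3: 0, 0, 0, 0, 0, 1, 1, 2, 2, 3
  row 4: 0, 0, 0, 0, 0, 1, 1, 2, 3, 4
  row 5: 0, 1, 1, 1, 1, 2, 2, 3, 4, 5
  row 6: 1, 2, 2, 2, 2, 3, 3, 4, 5, 6
  row 7: 1, 2, 3, 3, 3, 4, 4, 5, 6, 7
  row 8: 1, 2, 3, 3, 4, 5, 5, 6, 7, 8
  row 9: 1, 2, 3, 4, 5, 6, 6, 7, 8, 9
  row 10: 1, 2, 3, 4, 5, 6, 7, 8, 9, 10

hence w(1..10) = (6, 8, 10, 9, 2, 1, 3, 5, 4, 7).

Rothe diagram D(w) (26 cells), 5 SE-corners (essential conditions):

[(3, 9, 2), (4, 5, 0), (4, 7, 1), (5, 1, 0), (8, 4, 3)]


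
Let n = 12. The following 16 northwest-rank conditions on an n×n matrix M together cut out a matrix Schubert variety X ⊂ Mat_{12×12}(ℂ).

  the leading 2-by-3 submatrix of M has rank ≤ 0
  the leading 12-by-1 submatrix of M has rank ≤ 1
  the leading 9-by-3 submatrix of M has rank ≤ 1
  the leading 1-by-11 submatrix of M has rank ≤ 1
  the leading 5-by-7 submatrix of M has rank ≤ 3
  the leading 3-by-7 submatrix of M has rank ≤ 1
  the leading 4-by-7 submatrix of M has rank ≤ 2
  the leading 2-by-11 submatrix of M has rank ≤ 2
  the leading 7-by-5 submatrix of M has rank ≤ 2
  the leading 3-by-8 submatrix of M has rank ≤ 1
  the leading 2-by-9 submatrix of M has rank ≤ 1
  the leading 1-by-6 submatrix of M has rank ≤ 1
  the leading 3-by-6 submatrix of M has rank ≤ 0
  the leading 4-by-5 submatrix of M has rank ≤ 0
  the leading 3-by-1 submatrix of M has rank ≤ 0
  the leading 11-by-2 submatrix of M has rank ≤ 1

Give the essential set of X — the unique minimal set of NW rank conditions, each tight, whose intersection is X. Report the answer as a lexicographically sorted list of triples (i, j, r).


Rank table r_w(12×12) implied by the 16 constraints:

  row 1: 0  0  0  0  0  0  1  1  1  1  1  1
  row 2: 0  0  0  0  0  0  1  1  1  2  2  2
  row 3: 0  0  0  0  0  0  1  1  2  3  3  3
  row 4: 0  0  0  0  0  1  2  2  3  4  4  4
  row 5: 1  1  1  1  1  2  3  3  4  5  5  5
  row 6: 1  1  1  2  2  3  4  4  5  6  6  6
  row 7: 1  1  1  2  2  3  4  5  6  7  7  7
  row 8: 1  1  1  2  3  4  5  6  7  8  8  8
  row 9: 1  1  1  2  3  4  5  6  7  8  9  9
  row 10: 1  1  2  3  4  5  6  7  8  9  10  10
  row 11: 1  1  2  3  4  5  6  7  8  9  10  11
  row 12: 1  2  3  4  5  6  7  8  9  10  11  12

giving w = (7, 10, 9, 6, 1, 4, 8, 5, 11, 3, 12, 2) via Δ²R.

Rothe diagram D(w) (37 cells), 7 SE-corners (essential conditions):

[(2, 9, 1), (3, 6, 0), (3, 8, 1), (4, 5, 0), (7, 5, 2), (9, 3, 1), (11, 2, 1)]


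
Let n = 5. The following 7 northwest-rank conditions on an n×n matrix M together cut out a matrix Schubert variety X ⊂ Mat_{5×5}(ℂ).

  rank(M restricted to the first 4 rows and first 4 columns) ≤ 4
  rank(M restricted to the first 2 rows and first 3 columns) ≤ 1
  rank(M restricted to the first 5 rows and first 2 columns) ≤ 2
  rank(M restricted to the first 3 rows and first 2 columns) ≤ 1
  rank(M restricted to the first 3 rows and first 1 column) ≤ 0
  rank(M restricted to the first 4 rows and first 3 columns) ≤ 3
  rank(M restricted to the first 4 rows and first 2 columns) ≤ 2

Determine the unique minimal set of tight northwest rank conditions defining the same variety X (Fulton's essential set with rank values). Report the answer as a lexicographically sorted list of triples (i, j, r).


Reconstructing r_w from the 7 given conditions:

  row 1: 0  1  1  1  1
  row 2: 0  1  1  2  2
  row 3: 0  1  2  3  3
  row 4: 1  2  3  4  4
  row 5: 1  2  3  4  5

so w = (2, 4, 3, 1, 5).

Rothe diagram D(w) (4 cells), 2 SE-corners (essential conditions):

[(2, 3, 1), (3, 1, 0)]


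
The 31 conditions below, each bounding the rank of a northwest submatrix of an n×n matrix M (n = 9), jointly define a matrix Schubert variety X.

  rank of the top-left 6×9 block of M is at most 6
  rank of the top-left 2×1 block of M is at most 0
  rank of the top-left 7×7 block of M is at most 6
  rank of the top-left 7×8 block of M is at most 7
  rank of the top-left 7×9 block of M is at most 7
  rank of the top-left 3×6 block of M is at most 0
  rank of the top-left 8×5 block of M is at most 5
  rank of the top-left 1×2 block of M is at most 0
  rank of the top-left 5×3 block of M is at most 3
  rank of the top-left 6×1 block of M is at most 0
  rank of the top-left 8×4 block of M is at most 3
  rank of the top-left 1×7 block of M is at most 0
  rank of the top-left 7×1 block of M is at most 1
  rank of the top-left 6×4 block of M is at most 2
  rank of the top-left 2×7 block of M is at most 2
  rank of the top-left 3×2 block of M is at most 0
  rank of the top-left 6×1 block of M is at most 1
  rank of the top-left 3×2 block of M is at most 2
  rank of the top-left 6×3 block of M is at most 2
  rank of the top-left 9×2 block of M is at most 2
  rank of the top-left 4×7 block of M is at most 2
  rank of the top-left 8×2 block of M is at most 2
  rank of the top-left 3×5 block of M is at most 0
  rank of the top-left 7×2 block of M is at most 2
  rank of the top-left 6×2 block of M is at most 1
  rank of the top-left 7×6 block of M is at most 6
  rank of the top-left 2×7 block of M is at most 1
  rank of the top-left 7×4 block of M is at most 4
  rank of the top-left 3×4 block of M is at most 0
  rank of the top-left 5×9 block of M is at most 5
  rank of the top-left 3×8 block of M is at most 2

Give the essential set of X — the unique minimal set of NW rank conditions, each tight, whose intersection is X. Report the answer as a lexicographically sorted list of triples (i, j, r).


Reconstructing r_w from the 31 given conditions:

  i=1: 0  0  0  0  0  0  0  1  1
  i=2: 0  0  0  0  0  0  1  2  2
  i=3: 0  0  0  0  0  0  1  2  3
  i=4: 0  1  1  1  1  1  2  3  4
  i=5: 0  1  2  2  2  2  3  4  5
  i=6: 0  1  2  2  3  3  4  5  6
  i=7: 1  2  3  3  4  4  5  6  7
  i=8: 1  2  3  3  4  5  6  7  8
  i=9: 1  2  3  4  5  6  7  8  9

reading off 1-entries of Δ²R: w = (8, 7, 9, 2, 3, 5, 1, 6, 4).

D(w) has 24 cells with 5 SE-corners; essential set:

[(1, 7, 0), (3, 6, 0), (6, 1, 0), (6, 4, 2), (8, 4, 3)]


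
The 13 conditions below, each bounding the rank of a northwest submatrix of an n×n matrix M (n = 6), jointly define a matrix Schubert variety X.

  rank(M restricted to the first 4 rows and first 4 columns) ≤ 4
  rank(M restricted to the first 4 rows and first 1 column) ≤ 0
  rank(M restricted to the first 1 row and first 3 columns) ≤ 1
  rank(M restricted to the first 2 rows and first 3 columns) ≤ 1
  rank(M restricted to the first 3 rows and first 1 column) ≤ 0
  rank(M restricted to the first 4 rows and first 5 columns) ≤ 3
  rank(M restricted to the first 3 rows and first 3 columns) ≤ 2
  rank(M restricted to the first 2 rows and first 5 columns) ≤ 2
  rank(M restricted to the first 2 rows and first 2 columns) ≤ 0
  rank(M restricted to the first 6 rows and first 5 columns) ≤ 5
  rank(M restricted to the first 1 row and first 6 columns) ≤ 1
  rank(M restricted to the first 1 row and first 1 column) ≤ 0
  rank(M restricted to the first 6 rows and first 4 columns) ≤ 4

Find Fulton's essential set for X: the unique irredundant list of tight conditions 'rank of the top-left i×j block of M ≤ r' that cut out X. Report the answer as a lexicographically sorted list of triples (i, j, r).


Reconstructing r_w from the 13 given conditions:

  i=1: 0  0  1  1  1  1
  i=2: 0  0  1  2  2  2
  i=3: 0  1  2  3  3  3
  i=4: 0  1  2  3  3  4
  i=5: 1  2  3  4  4  5
  i=6: 1  2  3  4  5  6

hence w(1..6) = (3, 4, 2, 6, 1, 5).

3 SE-corners of the 7-cell Rothe diagram give Ess(w):

[(2, 2, 0), (4, 1, 0), (4, 5, 3)]


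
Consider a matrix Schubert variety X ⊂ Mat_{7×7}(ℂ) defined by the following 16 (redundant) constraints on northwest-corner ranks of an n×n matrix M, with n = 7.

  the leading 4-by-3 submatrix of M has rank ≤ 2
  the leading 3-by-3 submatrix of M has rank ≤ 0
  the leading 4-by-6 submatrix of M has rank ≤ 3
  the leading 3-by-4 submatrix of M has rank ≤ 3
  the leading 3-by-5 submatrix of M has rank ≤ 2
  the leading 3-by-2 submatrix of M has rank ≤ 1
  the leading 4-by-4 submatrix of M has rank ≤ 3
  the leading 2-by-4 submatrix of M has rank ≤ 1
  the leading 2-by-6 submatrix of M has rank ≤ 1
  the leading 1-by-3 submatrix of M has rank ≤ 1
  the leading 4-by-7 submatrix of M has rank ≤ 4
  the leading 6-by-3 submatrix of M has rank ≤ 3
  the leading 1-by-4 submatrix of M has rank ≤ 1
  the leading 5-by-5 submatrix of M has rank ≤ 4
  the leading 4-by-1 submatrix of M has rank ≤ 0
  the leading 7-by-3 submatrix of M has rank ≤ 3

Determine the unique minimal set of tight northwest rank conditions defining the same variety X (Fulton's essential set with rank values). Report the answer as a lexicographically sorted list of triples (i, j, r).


The tightest implied rank at each (i,j), from the 16 conditions:

  R[1]: 0 0 0 1 1 1 1
  R[2]: 0 0 0 1 1 1 2
  R[3]: 0 0 0 1 2 2 3
  R[4]: 0 1 1 2 3 3 4
  R[5]: 1 2 2 3 4 4 5
  R[6]: 1 2 3 4 5 5 6
  R[7]: 1 2 3 4 5 6 7

second differences of R give the permutation w = (4, 7, 5, 2, 1, 3, 6).

D(w) has 12 cells with 3 SE-corners; essential set:

[(2, 6, 1), (3, 3, 0), (4, 1, 0)]


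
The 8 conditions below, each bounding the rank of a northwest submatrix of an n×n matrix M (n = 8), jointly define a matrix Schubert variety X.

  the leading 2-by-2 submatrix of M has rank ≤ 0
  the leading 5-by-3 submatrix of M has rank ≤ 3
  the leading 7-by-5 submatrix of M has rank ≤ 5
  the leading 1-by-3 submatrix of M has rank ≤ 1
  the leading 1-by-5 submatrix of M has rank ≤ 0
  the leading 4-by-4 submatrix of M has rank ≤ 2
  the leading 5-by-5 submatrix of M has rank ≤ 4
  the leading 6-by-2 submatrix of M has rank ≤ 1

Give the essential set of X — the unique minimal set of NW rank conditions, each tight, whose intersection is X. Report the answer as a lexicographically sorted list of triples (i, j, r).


Rank table r_w(8×8) implied by the 8 constraints:

  0 | 0 | 0 | 0 | 0 | 1 | 1 | 1
  0 | 0 | 1 | 1 | 1 | 2 | 2 | 2
  1 | 1 | 2 | 2 | 2 | 3 | 3 | 3
  1 | 1 | 2 | 2 | 3 | 4 | 4 | 4
  1 | 1 | 2 | 3 | 4 | 5 | 5 | 5
  1 | 1 | 2 | 3 | 4 | 5 | 6 | 6
  1 | 2 | 3 | 4 | 5 | 6 | 7 | 7
  1 | 2 | 3 | 4 | 5 | 6 | 7 | 8

the unique w with this rank table is (6, 3, 1, 5, 4, 7, 2, 8).

D(w) has 11 cells with 4 SE-corners; essential set:

[(1, 5, 0), (2, 2, 0), (4, 4, 2), (6, 2, 1)]


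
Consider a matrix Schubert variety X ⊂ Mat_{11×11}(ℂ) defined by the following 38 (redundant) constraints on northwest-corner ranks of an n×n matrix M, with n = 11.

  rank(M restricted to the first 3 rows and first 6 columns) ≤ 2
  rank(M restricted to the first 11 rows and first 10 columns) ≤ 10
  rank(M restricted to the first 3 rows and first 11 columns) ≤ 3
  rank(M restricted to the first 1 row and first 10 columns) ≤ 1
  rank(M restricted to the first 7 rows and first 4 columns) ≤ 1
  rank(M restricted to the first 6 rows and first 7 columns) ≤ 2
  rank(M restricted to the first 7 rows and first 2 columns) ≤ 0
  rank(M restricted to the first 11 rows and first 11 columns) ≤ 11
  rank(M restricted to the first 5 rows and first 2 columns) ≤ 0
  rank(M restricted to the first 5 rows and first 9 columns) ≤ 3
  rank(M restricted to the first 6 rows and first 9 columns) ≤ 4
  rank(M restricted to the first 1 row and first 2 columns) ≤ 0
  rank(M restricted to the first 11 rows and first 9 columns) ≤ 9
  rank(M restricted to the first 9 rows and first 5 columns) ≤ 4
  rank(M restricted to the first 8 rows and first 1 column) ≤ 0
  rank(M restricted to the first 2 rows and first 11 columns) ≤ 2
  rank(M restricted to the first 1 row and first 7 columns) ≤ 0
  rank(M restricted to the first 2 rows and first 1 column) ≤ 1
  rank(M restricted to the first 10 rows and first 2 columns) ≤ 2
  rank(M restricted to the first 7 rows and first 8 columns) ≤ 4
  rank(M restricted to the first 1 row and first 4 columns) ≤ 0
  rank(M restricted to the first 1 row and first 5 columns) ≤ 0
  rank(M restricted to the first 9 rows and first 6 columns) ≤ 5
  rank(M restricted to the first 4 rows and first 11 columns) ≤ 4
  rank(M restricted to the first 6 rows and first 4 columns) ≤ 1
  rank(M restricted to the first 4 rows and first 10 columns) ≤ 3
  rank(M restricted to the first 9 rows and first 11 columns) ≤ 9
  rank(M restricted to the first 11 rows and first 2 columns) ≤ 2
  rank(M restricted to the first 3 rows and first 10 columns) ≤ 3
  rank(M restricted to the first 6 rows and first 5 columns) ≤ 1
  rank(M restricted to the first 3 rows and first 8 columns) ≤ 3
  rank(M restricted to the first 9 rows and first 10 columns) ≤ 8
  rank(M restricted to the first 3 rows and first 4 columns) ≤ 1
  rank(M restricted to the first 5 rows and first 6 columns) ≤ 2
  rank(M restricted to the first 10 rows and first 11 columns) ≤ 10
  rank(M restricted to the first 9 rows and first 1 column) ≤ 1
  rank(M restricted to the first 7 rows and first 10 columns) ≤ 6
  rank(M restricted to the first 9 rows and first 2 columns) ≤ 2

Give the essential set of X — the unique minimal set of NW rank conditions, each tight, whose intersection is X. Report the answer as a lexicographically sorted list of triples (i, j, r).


Propagating the 38 rank bounds to every northwest block:

  i=1: 0, 0, 0, 0, 0, 0, 0, 1, 1, 1, 1
  i=2: 0, 0, 1, 1, 1, 1, 1, 2, 2, 2, 2
  i=3: 0, 0, 1, 1, 1, 2, 2, 3, 3, 3, 3
  i=4: 0, 0, 1, 1, 1, 2, 2, 3, 3, 3, 4
  i=5: 0, 0, 1, 1, 1, 2, 2, 3, 3, 4, 5
  i=6: 0, 0, 1, 1, 1, 2, 2, 3, 4, 5, 6
  i=7: 0, 0, 1, 1, 2, 3, 3, 4, 5, 6, 7
  i=8: 0, 1, 2, 2, 3, 4, 4, 5, 6, 7, 8
  i=9: 1, 2, 3, 3, 4, 5, 5, 6, 7, 8, 9
  i=10: 1, 2, 3, 4, 5, 6, 6, 7, 8, 9, 10
  i=11: 1, 2, 3, 4, 5, 6, 7, 8, 9, 10, 11

hence w(1..11) = (8, 3, 6, 11, 10, 9, 5, 2, 1, 4, 7).

D(w) has 35 cells with 8 SE-corners; essential set:

[(1, 7, 0), (4, 10, 3), (5, 9, 3), (6, 5, 1), (6, 7, 2), (7, 2, 0), (7, 4, 1), (8, 1, 0)]


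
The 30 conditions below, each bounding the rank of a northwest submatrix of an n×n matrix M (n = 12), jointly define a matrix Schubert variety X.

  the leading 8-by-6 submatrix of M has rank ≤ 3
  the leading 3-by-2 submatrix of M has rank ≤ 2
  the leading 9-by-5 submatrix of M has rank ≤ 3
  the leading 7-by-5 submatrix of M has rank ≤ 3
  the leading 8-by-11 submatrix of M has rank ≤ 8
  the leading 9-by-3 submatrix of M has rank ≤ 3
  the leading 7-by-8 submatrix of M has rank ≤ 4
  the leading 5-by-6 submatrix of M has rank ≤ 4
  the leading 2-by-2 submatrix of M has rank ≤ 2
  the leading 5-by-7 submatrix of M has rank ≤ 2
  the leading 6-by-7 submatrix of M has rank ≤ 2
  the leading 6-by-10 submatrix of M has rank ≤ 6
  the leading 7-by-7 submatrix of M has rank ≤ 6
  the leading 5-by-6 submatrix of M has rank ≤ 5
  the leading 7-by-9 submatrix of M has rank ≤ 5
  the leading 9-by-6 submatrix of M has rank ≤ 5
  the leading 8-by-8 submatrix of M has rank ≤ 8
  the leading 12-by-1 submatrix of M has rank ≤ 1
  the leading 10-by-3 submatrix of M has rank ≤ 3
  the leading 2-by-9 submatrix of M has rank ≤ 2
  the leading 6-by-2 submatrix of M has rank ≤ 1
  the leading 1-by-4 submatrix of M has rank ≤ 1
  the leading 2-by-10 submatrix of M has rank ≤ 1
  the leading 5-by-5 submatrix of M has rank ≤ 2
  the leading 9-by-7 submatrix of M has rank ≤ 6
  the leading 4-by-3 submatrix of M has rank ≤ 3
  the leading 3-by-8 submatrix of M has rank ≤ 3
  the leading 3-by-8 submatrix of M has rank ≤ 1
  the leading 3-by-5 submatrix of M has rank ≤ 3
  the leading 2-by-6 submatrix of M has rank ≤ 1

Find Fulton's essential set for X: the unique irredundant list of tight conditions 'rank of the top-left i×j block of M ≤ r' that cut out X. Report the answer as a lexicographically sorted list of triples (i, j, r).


Computing R[i][j] = min implied NW-rank bound (n=12, 30 conditions):

  row 1: 1, 1, 1, 1, 1, 1, 1, 1, 1, 1, 1, 1
  row 2: 1, 1, 1, 1, 1, 1, 1, 1, 1, 1, 2, 2
  row 3: 1, 1, 1, 1, 1, 1, 1, 1, 2, 2, 3, 3
  row 4: 1, 1, 2, 2, 2, 2, 2, 2, 3, 3, 4, 4
  row 5: 1, 1, 2, 2, 2, 2, 2, 3, 4, 4, 5, 5
  row 6: 1, 1, 2, 2, 2, 2, 2, 3, 4, 5, 6, 6
  row 7: 1, 2, 3, 3, 3, 3, 3, 4, 5, 6, 7, 7
  row 8: 1, 2, 3, 3, 3, 3, 4, 5, 6, 7, 8, 8
  row 9: 1, 2, 3, 3, 3, 4, 5, 6, 7, 8, 9, 9
  row 10: 1, 2, 3, 4, 4, 5, 6, 7, 8, 9, 10, 10
  row 11: 1, 2, 3, 4, 5, 6, 7, 8, 9, 10, 11, 11
  row 12: 1, 2, 3, 4, 5, 6, 7, 8, 9, 10, 11, 12

reading off 1-entries of Δ²R: w = (1, 11, 9, 3, 8, 10, 2, 7, 6, 4, 5, 12).

ℓ(w)=32; the 6 essential cells (i,j,r):

[(2, 10, 1), (3, 8, 1), (6, 2, 1), (6, 7, 2), (8, 6, 3), (9, 5, 3)]


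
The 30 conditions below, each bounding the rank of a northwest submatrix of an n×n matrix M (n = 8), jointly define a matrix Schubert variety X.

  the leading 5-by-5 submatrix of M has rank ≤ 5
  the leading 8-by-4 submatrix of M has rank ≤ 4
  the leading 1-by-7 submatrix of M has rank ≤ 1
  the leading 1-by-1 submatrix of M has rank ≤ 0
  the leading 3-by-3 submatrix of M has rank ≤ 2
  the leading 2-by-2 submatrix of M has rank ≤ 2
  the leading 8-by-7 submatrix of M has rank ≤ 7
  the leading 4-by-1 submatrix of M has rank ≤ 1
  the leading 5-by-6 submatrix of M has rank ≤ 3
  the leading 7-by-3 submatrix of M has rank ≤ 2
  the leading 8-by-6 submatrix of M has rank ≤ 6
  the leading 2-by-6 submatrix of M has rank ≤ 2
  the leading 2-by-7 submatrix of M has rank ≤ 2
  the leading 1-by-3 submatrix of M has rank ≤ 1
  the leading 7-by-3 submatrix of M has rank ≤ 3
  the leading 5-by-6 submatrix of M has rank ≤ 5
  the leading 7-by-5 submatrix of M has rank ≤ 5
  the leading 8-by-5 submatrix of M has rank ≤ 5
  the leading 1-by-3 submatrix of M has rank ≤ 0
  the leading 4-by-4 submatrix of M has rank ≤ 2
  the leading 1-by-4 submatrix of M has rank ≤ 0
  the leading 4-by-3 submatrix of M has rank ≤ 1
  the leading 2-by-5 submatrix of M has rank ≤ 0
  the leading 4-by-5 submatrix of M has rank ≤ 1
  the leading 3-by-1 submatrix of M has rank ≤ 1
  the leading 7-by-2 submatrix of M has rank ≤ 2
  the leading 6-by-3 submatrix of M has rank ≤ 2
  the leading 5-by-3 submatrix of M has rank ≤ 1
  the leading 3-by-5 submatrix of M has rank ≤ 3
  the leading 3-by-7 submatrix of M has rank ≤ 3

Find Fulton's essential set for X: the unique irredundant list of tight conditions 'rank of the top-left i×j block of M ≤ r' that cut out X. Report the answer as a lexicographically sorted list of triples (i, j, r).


Computing R[i][j] = min implied NW-rank bound (n=8, 30 conditions):

  i=1: 0  0  0  0  0  1  1  1
  i=2: 0  0  0  0  0  1  2  2
  i=3: 1  1  1  1  1  2  3  3
  i=4: 1  1  1  1  1  2  3  4
  i=5: 1  1  1  2  2  3  4  5
  i=6: 1  2  2  3  3  4  5  6
  i=7: 1  2  2  3  4  5  6  7
  i=8: 1  2  3  4  5  6  7  8

giving w = (6, 7, 1, 8, 4, 2, 5, 3) via Δ²R.

Fulton essential set (4 of the 17 Rothe cells):

[(2, 5, 0), (4, 5, 1), (5, 3, 1), (7, 3, 2)]


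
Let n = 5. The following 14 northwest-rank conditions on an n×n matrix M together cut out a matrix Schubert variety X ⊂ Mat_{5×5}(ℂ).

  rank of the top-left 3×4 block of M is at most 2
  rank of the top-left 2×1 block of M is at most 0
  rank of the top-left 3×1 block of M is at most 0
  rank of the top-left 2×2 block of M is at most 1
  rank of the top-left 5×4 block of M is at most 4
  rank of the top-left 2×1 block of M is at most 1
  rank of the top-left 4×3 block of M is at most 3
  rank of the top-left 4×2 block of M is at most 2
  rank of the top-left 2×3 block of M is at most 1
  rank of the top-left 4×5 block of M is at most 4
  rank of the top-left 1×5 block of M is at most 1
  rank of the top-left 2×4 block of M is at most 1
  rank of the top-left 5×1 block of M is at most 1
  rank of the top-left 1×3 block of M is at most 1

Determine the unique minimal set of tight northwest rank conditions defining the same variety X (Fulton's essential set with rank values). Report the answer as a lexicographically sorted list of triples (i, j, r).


Propagating the 14 rank bounds to every northwest block:

  R[1]: 0  1  1  1  1
  R[2]: 0  1  1  1  2
  R[3]: 0  1  2  2  3
  R[4]: 1  2  3  3  4
  R[5]: 1  2  3  4  5

so w = (2, 5, 3, 1, 4).

Fulton essential set (2 of the 5 Rothe cells):

[(2, 4, 1), (3, 1, 0)]


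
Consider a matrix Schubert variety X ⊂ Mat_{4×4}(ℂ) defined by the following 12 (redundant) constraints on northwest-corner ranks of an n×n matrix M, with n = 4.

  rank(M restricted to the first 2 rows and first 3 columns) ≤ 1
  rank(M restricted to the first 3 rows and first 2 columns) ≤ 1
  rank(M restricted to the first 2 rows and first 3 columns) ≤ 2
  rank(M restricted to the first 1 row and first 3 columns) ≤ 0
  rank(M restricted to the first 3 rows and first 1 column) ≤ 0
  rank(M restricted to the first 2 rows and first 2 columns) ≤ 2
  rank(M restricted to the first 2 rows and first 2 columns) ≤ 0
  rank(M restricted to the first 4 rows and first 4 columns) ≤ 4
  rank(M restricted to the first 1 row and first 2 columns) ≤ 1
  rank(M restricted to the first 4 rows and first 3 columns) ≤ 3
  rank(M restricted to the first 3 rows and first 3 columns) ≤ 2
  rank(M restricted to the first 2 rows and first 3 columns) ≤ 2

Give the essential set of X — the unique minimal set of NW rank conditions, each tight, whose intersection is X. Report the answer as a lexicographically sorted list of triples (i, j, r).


Recovering R(i,j) via the rank-extension bound from the 12 conditions:

  R[1]: 0 | 0 | 0 | 1
  R[2]: 0 | 0 | 1 | 2
  R[3]: 0 | 1 | 2 | 3
  R[4]: 1 | 2 | 3 | 4

hence w(1..4) = (4, 3, 2, 1).

ℓ(w)=6; the 3 essential cells (i,j,r):

[(1, 3, 0), (2, 2, 0), (3, 1, 0)]


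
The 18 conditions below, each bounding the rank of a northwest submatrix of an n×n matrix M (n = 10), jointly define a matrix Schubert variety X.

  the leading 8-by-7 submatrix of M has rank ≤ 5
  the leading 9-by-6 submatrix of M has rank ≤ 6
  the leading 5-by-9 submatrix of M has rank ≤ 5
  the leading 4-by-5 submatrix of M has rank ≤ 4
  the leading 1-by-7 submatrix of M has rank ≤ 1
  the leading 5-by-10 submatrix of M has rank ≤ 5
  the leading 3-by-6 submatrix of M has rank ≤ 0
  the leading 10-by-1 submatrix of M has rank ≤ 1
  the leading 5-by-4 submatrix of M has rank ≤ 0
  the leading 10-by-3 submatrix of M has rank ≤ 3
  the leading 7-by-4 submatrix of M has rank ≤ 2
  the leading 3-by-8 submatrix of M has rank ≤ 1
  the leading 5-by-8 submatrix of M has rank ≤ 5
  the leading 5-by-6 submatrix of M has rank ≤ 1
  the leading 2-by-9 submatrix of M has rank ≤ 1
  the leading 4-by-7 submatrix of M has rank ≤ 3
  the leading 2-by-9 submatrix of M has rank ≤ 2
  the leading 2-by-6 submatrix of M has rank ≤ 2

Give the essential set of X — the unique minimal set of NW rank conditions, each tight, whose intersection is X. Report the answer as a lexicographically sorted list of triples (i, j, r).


Recovering R(i,j) via the rank-extension bound from the 18 conditions:

  0  0  0  0  0  0  1  1  1  1
  0  0  0  0  0  0  1  1  1  2
  0  0  0  0  0  0  1  1  2  3
  0  0  0  0  1  1  2  2  3  4
  0  0  0  0  1  1  2  3  4  5
  1  1  1  1  2  2  3  4  5  6
  1  2  2  2  3  3  4  5  6  7
  1  2  3  3  4  4  5  6  7  8
  1  2  3  4  5  5  6  7  8  9
  1  2  3  4  5  6  7  8  9  10

the unique w with this rank table is (7, 10, 9, 5, 8, 1, 2, 3, 4, 6).

ℓ(w)=30; the 5 essential cells (i,j,r):

[(2, 9, 1), (3, 6, 0), (3, 8, 1), (5, 4, 0), (5, 6, 1)]


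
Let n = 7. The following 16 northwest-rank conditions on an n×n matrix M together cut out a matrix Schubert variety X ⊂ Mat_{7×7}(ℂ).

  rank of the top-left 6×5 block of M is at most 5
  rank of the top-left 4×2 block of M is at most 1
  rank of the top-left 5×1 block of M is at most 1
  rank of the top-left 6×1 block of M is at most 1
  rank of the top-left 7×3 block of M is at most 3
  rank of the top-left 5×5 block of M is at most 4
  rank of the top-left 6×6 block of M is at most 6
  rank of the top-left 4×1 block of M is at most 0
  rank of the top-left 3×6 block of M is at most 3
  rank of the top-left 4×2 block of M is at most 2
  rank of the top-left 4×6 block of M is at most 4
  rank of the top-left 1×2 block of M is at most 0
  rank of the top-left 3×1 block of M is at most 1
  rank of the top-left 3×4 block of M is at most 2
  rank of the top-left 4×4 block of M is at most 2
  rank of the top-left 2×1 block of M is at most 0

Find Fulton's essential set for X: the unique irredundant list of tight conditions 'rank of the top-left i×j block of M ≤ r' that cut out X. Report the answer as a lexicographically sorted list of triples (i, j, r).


Rank table r_w(7×7) implied by the 16 constraints:

  i=1: 0 | 0 | 1 | 1 | 1 | 1 | 1
  i=2: 0 | 1 | 2 | 2 | 2 | 2 | 2
  i=3: 0 | 1 | 2 | 2 | 3 | 3 | 3
  i=4: 0 | 1 | 2 | 2 | 3 | 4 | 4
  i=5: 1 | 2 | 3 | 3 | 4 | 5 | 5
  i=6: 1 | 2 | 3 | 4 | 5 | 6 | 6
  i=7: 1 | 2 | 3 | 4 | 5 | 6 | 7

so w = (3, 2, 5, 6, 1, 4, 7).

ℓ(w)=7; the 3 essential cells (i,j,r):

[(1, 2, 0), (4, 1, 0), (4, 4, 2)]


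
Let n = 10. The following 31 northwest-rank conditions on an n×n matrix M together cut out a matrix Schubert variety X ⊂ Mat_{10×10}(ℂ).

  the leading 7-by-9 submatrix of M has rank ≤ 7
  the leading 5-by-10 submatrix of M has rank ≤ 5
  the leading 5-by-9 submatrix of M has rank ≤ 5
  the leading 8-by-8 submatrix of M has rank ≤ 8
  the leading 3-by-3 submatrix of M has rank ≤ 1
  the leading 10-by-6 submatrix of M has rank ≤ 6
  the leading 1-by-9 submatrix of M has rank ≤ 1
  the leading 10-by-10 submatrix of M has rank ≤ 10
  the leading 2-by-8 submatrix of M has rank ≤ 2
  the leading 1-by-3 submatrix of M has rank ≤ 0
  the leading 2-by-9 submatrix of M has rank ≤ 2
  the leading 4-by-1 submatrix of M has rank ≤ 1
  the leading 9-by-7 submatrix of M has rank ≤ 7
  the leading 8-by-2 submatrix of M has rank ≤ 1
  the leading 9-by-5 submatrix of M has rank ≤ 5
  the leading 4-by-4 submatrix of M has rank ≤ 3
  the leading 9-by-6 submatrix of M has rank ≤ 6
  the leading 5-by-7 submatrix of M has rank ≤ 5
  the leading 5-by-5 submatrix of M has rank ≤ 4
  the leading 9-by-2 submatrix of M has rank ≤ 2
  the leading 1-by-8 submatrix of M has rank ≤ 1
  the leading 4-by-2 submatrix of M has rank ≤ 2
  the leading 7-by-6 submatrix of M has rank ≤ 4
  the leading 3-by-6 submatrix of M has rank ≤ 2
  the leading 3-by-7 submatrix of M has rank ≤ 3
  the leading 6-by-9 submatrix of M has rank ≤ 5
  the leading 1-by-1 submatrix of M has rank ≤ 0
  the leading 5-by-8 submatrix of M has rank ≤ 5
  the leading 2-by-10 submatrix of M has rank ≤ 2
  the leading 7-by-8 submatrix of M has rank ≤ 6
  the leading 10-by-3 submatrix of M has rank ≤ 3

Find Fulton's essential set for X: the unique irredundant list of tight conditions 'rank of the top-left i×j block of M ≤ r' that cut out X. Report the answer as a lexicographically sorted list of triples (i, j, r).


Reconstructing r_w from the 31 given conditions:

  i=1: 0  0  0  1  1  1  1  1  1  1
  i=2: 1  1  1  2  2  2  2  2  2  2
  i=3: 1  1  1  2  2  2  3  3  3  3
  i=4: 1  1  2  3  3  3  4  4  4  4
  i=5: 1  1  2  3  4  4  5  5  5  5
  i=6: 1  1  2  3  4  4  5  5  5  6
  i=7: 1  1  2  3  4  4  5  6  6  7
  i=8: 1  1  2  3  4  5  6  7  7  8
  i=9: 1  2  3  4  5  6  7  8  8  9
  i=10: 1  2  3  4  5  6  7  8  9  10

the unique w with this rank table is (4, 1, 7, 3, 5, 10, 8, 6, 2, 9).

6 SE-corners of the 16-cell Rothe diagram give Ess(w):

[(1, 3, 0), (3, 3, 1), (3, 6, 2), (6, 9, 5), (7, 6, 4), (8, 2, 1)]


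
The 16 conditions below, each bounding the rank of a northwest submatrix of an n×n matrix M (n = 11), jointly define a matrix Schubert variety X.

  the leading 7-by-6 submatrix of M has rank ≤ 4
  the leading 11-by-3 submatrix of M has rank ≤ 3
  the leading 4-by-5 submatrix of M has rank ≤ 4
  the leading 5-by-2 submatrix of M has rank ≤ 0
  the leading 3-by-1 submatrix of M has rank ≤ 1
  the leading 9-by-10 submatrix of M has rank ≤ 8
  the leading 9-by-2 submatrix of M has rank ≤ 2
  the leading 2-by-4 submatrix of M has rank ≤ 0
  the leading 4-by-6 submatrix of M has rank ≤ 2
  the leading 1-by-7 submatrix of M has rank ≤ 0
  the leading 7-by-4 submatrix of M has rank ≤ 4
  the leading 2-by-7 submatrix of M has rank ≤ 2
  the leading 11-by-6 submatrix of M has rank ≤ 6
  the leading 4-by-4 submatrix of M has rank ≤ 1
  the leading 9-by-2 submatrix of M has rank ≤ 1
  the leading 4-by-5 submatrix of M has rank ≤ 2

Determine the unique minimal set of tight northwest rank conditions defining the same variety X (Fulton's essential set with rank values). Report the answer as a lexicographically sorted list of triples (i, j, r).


Propagating the 16 rank bounds to every northwest block:

  0 0 0 0 0 0 0 1 1 1 1
  0 0 0 0 1 1 1 2 2 2 2
  0 0 1 1 2 2 2 3 3 3 3
  0 0 1 1 2 2 3 4 4 4 4
  0 0 1 2 3 3 4 5 5 5 5
  1 1 2 3 4 4 5 6 6 6 6
  1 1 2 3 4 4 5 6 7 7 7
  1 1 2 3 4 5 6 7 8 8 8
  1 1 2 3 4 5 6 7 8 8 9
  1 2 3 4 5 6 7 8 9 9 10
  1 2 3 4 5 6 7 8 9 10 11

reading off 1-entries of Δ²R: w = (8, 5, 3, 7, 4, 1, 9, 6, 11, 2, 10).

|D(w)|=24, |Ess(w)|=8:

[(1, 7, 0), (2, 4, 0), (4, 4, 1), (4, 6, 2), (5, 2, 0), (7, 6, 4), (9, 2, 1), (9, 10, 8)]


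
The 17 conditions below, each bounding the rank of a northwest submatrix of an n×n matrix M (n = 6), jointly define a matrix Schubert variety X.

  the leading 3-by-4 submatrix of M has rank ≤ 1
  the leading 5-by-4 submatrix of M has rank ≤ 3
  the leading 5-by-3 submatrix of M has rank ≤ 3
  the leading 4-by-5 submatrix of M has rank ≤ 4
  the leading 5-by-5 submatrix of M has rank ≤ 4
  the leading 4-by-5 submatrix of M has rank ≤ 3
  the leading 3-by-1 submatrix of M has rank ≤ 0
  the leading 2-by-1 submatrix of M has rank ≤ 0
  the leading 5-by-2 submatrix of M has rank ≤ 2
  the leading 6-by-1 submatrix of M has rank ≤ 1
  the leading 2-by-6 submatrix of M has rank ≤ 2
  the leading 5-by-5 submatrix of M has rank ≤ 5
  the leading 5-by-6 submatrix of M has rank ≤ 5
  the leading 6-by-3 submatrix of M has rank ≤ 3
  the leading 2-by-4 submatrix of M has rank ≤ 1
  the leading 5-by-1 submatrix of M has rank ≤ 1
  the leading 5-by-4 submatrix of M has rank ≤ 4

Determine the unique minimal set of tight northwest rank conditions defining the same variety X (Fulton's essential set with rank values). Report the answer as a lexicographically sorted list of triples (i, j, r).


Computing R[i][j] = min implied NW-rank bound (n=6, 17 conditions):

  R[1]: 0  1  1  1  1  1
  R[2]: 0  1  1  1  2  2
  R[3]: 0  1  1  1  2  3
  R[4]: 1  2  2  2  3  4
  R[5]: 1  2  3  3  4  5
  R[6]: 1  2  3  4  5  6

reading off 1-entries of Δ²R: w = (2, 5, 6, 1, 3, 4).

D(w) has 7 cells with 2 SE-corners; essential set:

[(3, 1, 0), (3, 4, 1)]
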